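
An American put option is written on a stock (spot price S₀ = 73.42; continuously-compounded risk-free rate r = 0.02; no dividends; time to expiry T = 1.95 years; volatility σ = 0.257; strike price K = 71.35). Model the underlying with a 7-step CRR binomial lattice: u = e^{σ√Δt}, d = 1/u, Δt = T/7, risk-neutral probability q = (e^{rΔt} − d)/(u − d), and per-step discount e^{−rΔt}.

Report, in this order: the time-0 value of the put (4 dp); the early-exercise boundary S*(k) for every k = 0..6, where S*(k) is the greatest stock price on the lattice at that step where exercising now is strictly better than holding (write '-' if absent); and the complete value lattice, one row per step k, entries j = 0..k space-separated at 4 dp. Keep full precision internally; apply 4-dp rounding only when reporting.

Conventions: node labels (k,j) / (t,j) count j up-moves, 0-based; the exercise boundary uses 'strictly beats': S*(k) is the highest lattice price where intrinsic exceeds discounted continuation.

price = 8.4657
boundary = - - - 48.8749 42.6753 48.8749 55.9752
tree:
8.4657
12.1287 4.6993
16.8262 7.3132 1.9962
22.4751 11.0610 3.4441 0.4918
28.6747 16.1375 5.8334 0.9635 0.0000
34.0880 22.4751 9.6379 1.8874 0.0000 0.0000
38.8145 28.6747 15.3748 3.6974 0.0000 0.0000 0.0000
42.9416 34.0880 22.4751 7.2431 0.0000 0.0000 0.0000 0.0000

params: Δt=0.27857 u=1.14527 d=0.87315 q=0.48667 e^(-rΔt)=0.99444
t_7 payoffs: 42.9416 34.0880 22.4751 7.2431 0.0000 0.0000 0.0000 0.0000
t_6: node(6,0) S=32.5355 payoff=38.8145 vs cont=38.4181 → 38.8145 [stop]  node(6,1) S=42.6753 payoff=28.6747 vs cont=28.2783 → 28.6747 [stop]  node(6,2) S=55.9752 payoff=15.3748 vs cont=14.9784 → 15.3748 [stop]  node(6,3) S=73.4200 payoff=0.0000 vs cont=3.6974 → 3.6974 [wait]  node(6,4) S=96.3016 payoff=0.0000 vs cont=0.0000 → 0.0000 [wait]  node(6,5) S=126.3143 payoff=0.0000 vs cont=0.0000 → 0.0000 [wait]  node(6,6) S=165.6806 payoff=0.0000 vs cont=0.0000 → 0.0000 [wait]  ⇒ S*(6)=55.9752
t_5: node(5,0) S=37.2620 payoff=34.0880 vs cont=33.6915 → 34.0880 [stop]  node(5,1) S=48.8749 payoff=22.4751 vs cont=22.0787 → 22.4751 [stop]  node(5,2) S=64.1069 payoff=7.2431 vs cont=9.6379 → 9.6379 [wait]  node(5,3) S=84.0860 payoff=0.0000 vs cont=1.8874 → 1.8874 [wait]  node(5,4) S=110.2918 payoff=0.0000 vs cont=0.0000 → 0.0000 [wait]  node(5,5) S=144.6646 payoff=0.0000 vs cont=0.0000 → 0.0000 [wait]  ⇒ S*(5)=48.8749
t_4: node(4,0) S=42.6753 payoff=28.6747 vs cont=28.2783 → 28.6747 [stop]  node(4,1) S=55.9752 payoff=15.3748 vs cont=16.1375 → 16.1375 [wait]  node(4,2) S=73.4200 payoff=0.0000 vs cont=5.8334 → 5.8334 [wait]  node(4,3) S=96.3016 payoff=0.0000 vs cont=0.9635 → 0.9635 [wait]  node(4,4) S=126.3143 payoff=0.0000 vs cont=0.0000 → 0.0000 [wait]  ⇒ S*(4)=42.6753
t_3: node(3,0) S=48.8749 payoff=22.4751 vs cont=22.4478 → 22.4751 [stop]  node(3,1) S=64.1069 payoff=7.2431 vs cont=11.0610 → 11.0610 [wait]  node(3,2) S=84.0860 payoff=0.0000 vs cont=3.4441 → 3.4441 [wait]  node(3,3) S=110.2918 payoff=0.0000 vs cont=0.4918 → 0.4918 [wait]  ⇒ S*(3)=48.8749
t_2: node(2,0) S=55.9752 payoff=15.3748 vs cont=16.8262 → 16.8262 [wait]  node(2,1) S=73.4200 payoff=0.0000 vs cont=7.3132 → 7.3132 [wait]  node(2,2) S=96.3016 payoff=0.0000 vs cont=1.9962 → 1.9962 [wait]  ⇒ S*(2)=-
t_1: node(1,0) S=64.1069 payoff=7.2431 vs cont=12.1287 → 12.1287 [wait]  node(1,1) S=84.0860 payoff=0.0000 vs cont=4.6993 → 4.6993 [wait]  ⇒ S*(1)=-
t_0: node(0,0) S=73.4200 payoff=0.0000 vs cont=8.4657 → 8.4657 [wait]  ⇒ S*(0)=-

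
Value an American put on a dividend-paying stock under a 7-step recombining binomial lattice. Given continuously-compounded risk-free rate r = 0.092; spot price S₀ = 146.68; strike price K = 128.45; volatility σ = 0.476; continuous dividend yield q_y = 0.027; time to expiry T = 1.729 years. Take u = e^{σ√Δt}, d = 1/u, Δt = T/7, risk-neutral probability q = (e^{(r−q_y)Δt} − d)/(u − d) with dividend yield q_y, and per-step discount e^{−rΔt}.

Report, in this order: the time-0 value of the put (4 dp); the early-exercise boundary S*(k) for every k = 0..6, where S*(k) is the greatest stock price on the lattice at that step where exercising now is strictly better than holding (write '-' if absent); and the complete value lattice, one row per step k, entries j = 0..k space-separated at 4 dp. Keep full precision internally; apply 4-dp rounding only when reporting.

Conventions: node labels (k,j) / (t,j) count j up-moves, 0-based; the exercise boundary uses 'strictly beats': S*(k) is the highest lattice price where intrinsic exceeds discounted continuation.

Δt=0.24700  u=1.26689  d=0.78933  q=0.47502  discount=0.97753
step 7 (expiry): payoffs max(K−S,0) = 100.4479 83.5061 56.3142 12.6707 0.0000 0.0000 0.0000 0.0000
step 6: (k=6,j=0): S=35.4757, K−S=92.9743, hold=90.3241 ⇒ V=92.9743 exercise | (k=6,j=1): S=56.9391, K−S=71.5109, hold=69.0034 ⇒ V=71.5109 exercise | (k=6,j=2): S=91.3883, K−S=37.0617, hold=34.7831 ⇒ V=37.0617 exercise | (k=6,j=3): S=146.6800, K−S=0.0000, hold=6.5024 ⇒ V=6.5024 continue | (k=6,j=4): S=235.4241, K−S=0.0000, hold=0.0000 ⇒ V=0.0000 continue | (k=6,j=5): S=377.8601, K−S=0.0000, hold=0.0000 ⇒ V=0.0000 continue | (k=6,j=6): S=606.4726, K−S=0.0000, hold=0.0000 ⇒ V=0.0000 continue  boundary S*=91.3883
step 5: (k=5,j=0): S=44.9439, K−S=83.5061, hold=80.9189 ⇒ V=83.5061 exercise | (k=5,j=1): S=72.1358, K−S=56.3142, hold=53.9077 ⇒ V=56.3142 exercise | (k=5,j=2): S=115.7793, K−S=12.6707, hold=22.0388 ⇒ V=22.0388 continue | (k=5,j=3): S=185.8279, K−S=0.0000, hold=3.3369 ⇒ V=3.3369 continue | (k=5,j=4): S=298.2573, K−S=0.0000, hold=0.0000 ⇒ V=0.0000 continue | (k=5,j=5): S=478.7085, K−S=0.0000, hold=0.0000 ⇒ V=0.0000 continue  boundary S*=72.1358
step 4: (k=4,j=0): S=56.9391, K−S=71.5109, hold=69.0034 ⇒ V=71.5109 exercise | (k=4,j=1): S=91.3883, K−S=37.0617, hold=39.1332 ⇒ V=39.1332 continue | (k=4,j=2): S=146.6800, K−S=0.0000, hold=12.8594 ⇒ V=12.8594 continue | (k=4,j=3): S=235.4241, K−S=0.0000, hold=1.7124 ⇒ V=1.7124 continue | (k=4,j=4): S=377.8601, K−S=0.0000, hold=0.0000 ⇒ V=0.0000 continue  boundary S*=56.9391
step 3: (k=3,j=0): S=72.1358, K−S=56.3142, hold=54.8696 ⇒ V=56.3142 exercise | (k=3,j=1): S=115.7793, K−S=12.6707, hold=26.0537 ⇒ V=26.0537 continue | (k=3,j=2): S=185.8279, K−S=0.0000, hold=7.3944 ⇒ V=7.3944 continue | (k=3,j=3): S=298.2573, K−S=0.0000, hold=0.8788 ⇒ V=0.8788 continue  boundary S*=72.1358
step 2: (k=2,j=0): S=91.3883, K−S=37.0617, hold=40.9975 ⇒ V=40.9975 continue | (k=2,j=1): S=146.6800, K−S=0.0000, hold=16.8039 ⇒ V=16.8039 continue | (k=2,j=2): S=235.4241, K−S=0.0000, hold=4.2027 ⇒ V=4.2027 continue  boundary S*=-
step 1: (k=1,j=0): S=115.7793, K−S=12.6707, hold=28.8421 ⇒ V=28.8421 continue | (k=1,j=1): S=185.8279, K−S=0.0000, hold=10.5750 ⇒ V=10.5750 continue  boundary S*=-
step 0: (k=0,j=0): S=146.6800, K−S=0.0000, hold=19.7118 ⇒ V=19.7118 continue  boundary S*=-

price = 19.7118
boundary = - - - 72.1358 56.9391 72.1358 91.3883
tree:
19.7118
28.8421 10.5750
40.9975 16.8039 4.2027
56.3142 26.0537 7.3944 0.8788
71.5109 39.1332 12.8594 1.7124 0.0000
83.5061 56.3142 22.0388 3.3369 0.0000 0.0000
92.9743 71.5109 37.0617 6.5024 0.0000 0.0000 0.0000
100.4479 83.5061 56.3142 12.6707 0.0000 0.0000 0.0000 0.0000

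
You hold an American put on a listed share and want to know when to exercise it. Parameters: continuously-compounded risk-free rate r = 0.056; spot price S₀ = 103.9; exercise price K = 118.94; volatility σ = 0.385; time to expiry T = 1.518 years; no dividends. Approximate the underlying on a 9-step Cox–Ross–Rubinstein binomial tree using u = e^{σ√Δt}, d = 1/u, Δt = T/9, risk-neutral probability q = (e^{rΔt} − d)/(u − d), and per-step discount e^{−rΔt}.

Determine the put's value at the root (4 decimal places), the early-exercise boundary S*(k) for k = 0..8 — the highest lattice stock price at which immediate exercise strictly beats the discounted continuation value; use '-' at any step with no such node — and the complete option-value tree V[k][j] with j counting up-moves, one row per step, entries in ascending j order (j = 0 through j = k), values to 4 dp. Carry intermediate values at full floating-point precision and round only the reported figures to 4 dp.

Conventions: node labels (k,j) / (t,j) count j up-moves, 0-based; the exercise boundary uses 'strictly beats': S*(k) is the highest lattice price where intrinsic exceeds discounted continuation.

price = 24.4159
boundary = - - 75.7317 64.6560 75.7317 64.6560 75.7317 88.7047 75.7317
tree:
24.4159
32.9959 15.9738
43.2083 23.0237 8.9581
54.2840 32.1332 14.0045 3.8883
63.7399 43.2083 21.2481 6.7495 0.9908
71.8128 54.2840 31.0433 11.4822 1.9629 0.0000
78.7051 63.7399 43.2083 19.0046 3.8886 0.0000 0.0000
84.5894 71.8128 54.2840 30.2353 7.7038 0.0000 0.0000 0.0000
89.6132 78.7051 63.7399 43.2083 15.2619 0.0000 0.0000 0.0000 0.0000
93.9022 84.5894 71.8128 54.2840 30.2353 0.0000 0.0000 0.0000 0.0000 0.0000

Δt=0.16867  u=1.17130  d=0.85375  q=0.49044  discount=0.99060
step 9 (expiry): payoffs max(K−S,0) = 93.9022 84.5894 71.8128 54.2840 30.2353 0.0000 0.0000 0.0000 0.0000 0.0000
step 8: (k=8,j=0): S=29.3268, K−S=89.6132, hold=88.4950 ⇒ V=89.6132 exercise | (k=8,j=1): S=40.2349, K−S=78.7051, hold=77.5870 ⇒ V=78.7051 exercise | (k=8,j=2): S=55.2001, K−S=63.7399, hold=62.6217 ⇒ V=63.7399 exercise | (k=8,j=3): S=75.7317, K−S=43.2083, hold=42.0901 ⇒ V=43.2083 exercise | (k=8,j=4): S=103.9000, K−S=15.0400, hold=15.2619 ⇒ V=15.2619 continue | (k=8,j=5): S=142.5454, K−S=0.0000, hold=0.0000 ⇒ V=0.0000 continue | (k=8,j=6): S=195.5649, K−S=0.0000, hold=0.0000 ⇒ V=0.0000 continue | (k=8,j=7): S=268.3049, K−S=0.0000, hold=0.0000 ⇒ V=0.0000 continue | (k=8,j=8): S=368.1003, K−S=0.0000, hold=0.0000 ⇒ V=0.0000 continue  boundary S*=75.7317
step 7: (k=7,j=0): S=34.3506, K−S=84.5894, hold=83.4713 ⇒ V=84.5894 exercise | (k=7,j=1): S=47.1272, K−S=71.8128, hold=70.6947 ⇒ V=71.8128 exercise | (k=7,j=2): S=64.6560, K−S=54.2840, hold=53.1658 ⇒ V=54.2840 exercise | (k=7,j=3): S=88.7047, K−S=30.2353, hold=29.2250 ⇒ V=30.2353 exercise | (k=7,j=4): S=121.6983, K−S=0.0000, hold=7.7038 ⇒ V=7.7038 continue | (k=7,j=5): S=166.9637, K−S=0.0000, hold=0.0000 ⇒ V=0.0000 continue | (k=7,j=6): S=229.0655, K−S=0.0000, hold=0.0000 ⇒ V=0.0000 continue | (k=7,j=7): S=314.2660, K−S=0.0000, hold=0.0000 ⇒ V=0.0000 continue  boundary S*=88.7047
step 6: (k=6,j=0): S=40.2349, K−S=78.7051, hold=77.5870 ⇒ V=78.7051 exercise | (k=6,j=1): S=55.2001, K−S=63.7399, hold=62.6217 ⇒ V=63.7399 exercise | (k=6,j=2): S=75.7317, K−S=43.2083, hold=42.0901 ⇒ V=43.2083 exercise | (k=6,j=3): S=103.9000, K−S=15.0400, hold=19.0046 ⇒ V=19.0046 continue | (k=6,j=4): S=142.5454, K−S=0.0000, hold=3.8886 ⇒ V=3.8886 continue | (k=6,j=5): S=195.5649, K−S=0.0000, hold=0.0000 ⇒ V=0.0000 continue | (k=6,j=6): S=268.3049, K−S=0.0000, hold=0.0000 ⇒ V=0.0000 continue  boundary S*=75.7317
step 5: (k=5,j=0): S=47.1272, K−S=71.8128, hold=70.6947 ⇒ V=71.8128 exercise | (k=5,j=1): S=64.6560, K−S=54.2840, hold=53.1658 ⇒ V=54.2840 exercise | (k=5,j=2): S=88.7047, K−S=30.2353, hold=31.0433 ⇒ V=31.0433 continue | (k=5,j=3): S=121.6983, K−S=0.0000, hold=11.4822 ⇒ V=11.4822 continue | (k=5,j=4): S=166.9637, K−S=0.0000, hold=1.9629 ⇒ V=1.9629 continue | (k=5,j=5): S=229.0655, K−S=0.0000, hold=0.0000 ⇒ V=0.0000 continue  boundary S*=64.6560
step 4: (k=4,j=0): S=55.2001, K−S=63.7399, hold=62.6217 ⇒ V=63.7399 exercise | (k=4,j=1): S=75.7317, K−S=43.2083, hold=42.4827 ⇒ V=43.2083 exercise | (k=4,j=2): S=103.9000, K−S=15.0400, hold=21.2481 ⇒ V=21.2481 continue | (k=4,j=3): S=142.5454, K−S=0.0000, hold=6.7495 ⇒ V=6.7495 continue | (k=4,j=4): S=195.5649, K−S=0.0000, hold=0.9908 ⇒ V=0.9908 continue  boundary S*=75.7317
step 3: (k=3,j=0): S=64.6560, K−S=54.2840, hold=53.1658 ⇒ V=54.2840 exercise | (k=3,j=1): S=88.7047, K−S=30.2353, hold=32.1332 ⇒ V=32.1332 continue | (k=3,j=2): S=121.6983, K−S=0.0000, hold=14.0045 ⇒ V=14.0045 continue | (k=3,j=3): S=166.9637, K−S=0.0000, hold=3.8883 ⇒ V=3.8883 continue  boundary S*=64.6560
step 2: (k=2,j=0): S=75.7317, K−S=43.2083, hold=43.0122 ⇒ V=43.2083 exercise | (k=2,j=1): S=103.9000, K−S=15.0400, hold=23.0237 ⇒ V=23.0237 continue | (k=2,j=2): S=142.5454, K−S=0.0000, hold=8.9581 ⇒ V=8.9581 continue  boundary S*=75.7317
step 1: (k=1,j=0): S=88.7047, K−S=30.2353, hold=32.9959 ⇒ V=32.9959 continue | (k=1,j=1): S=121.6983, K−S=0.0000, hold=15.9738 ⇒ V=15.9738 continue  boundary S*=-
step 0: (k=0,j=0): S=103.9000, K−S=15.0400, hold=24.4159 ⇒ V=24.4159 continue  boundary S*=-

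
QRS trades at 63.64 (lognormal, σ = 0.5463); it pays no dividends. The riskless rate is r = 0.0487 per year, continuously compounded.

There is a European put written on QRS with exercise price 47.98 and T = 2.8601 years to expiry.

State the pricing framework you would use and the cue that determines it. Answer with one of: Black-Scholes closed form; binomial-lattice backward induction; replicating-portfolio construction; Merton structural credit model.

framework: Black-Scholes closed form

Key observation: everything needed for the exact continuous-time valuation of the European put on QRS (strike 47.98) is given, and no feature rules the closed form out.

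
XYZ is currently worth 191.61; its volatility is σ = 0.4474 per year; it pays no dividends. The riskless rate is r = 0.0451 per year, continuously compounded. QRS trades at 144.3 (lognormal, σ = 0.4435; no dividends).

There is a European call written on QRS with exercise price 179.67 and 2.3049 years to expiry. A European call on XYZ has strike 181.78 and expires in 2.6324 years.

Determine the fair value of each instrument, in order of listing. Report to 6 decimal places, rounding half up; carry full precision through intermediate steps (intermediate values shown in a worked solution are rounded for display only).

[QRS call K=179.67]
σ√T = 0.4435·√2.3049 = 0.673317
d₁ = (ln(S/K) + (r+σ²/2)T) / (σ√T) = (ln(144.3/179.67) + (0.0451+0.4435²/2)·2.3049) / 0.673317 = (-0.219227 + 0.330629) / 0.673317 = 0.165452
d₂ = d₁ − σ√T = 0.165452 − 0.673317 = -0.507865
e^{−rT} = 0.901269
N(d₁) = 0.565706,  N(d₂) = 0.305774
price = S·N(d₁) − K·e^{−rT}·N(d₂) = 81.631354 − 49.514304 = 32.117050
[XYZ call K=181.78]
σ√T = 0.4474·√2.6324 = 0.725892
d₁ = (ln(S/K) + (r+σ²/2)T) / (σ√T) = (ln(191.61/181.78) + (0.0451+0.4474²/2)·2.6324) / 0.725892 = (0.052665 + 0.382181) / 0.725892 = 0.599050
d₂ = d₁ − σ√T = 0.599050 − 0.725892 = -0.126842
e^{−rT} = 0.888055
N(d₁) = 0.725430,  N(d₂) = 0.449533
price = S·N(d₁) − K·e^{−rT}·N(d₂) = 138.999696 − 72.568400 = 66.431296

price(QRS call K=179.67) = 32.117050
price(XYZ call K=181.78) = 66.431296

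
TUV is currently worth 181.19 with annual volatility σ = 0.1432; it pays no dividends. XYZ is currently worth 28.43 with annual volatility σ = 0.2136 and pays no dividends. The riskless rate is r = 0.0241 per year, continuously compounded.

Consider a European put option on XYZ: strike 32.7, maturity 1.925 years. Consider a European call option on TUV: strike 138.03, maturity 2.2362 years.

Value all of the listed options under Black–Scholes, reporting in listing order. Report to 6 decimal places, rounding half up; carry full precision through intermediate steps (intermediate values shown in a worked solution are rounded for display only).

[XYZ put K=32.7]
σ√T = 0.2136·√1.925 = 0.296358
d₁ = (ln(S/K) + (r+σ²/2)T) / (σ√T) = (ln(28.43/32.7) + (0.0241+0.2136²/2)·1.925) / 0.296358 = (-0.139930 + 0.090307) / 0.296358 = -0.167445
d₂ = d₁ − σ√T = -0.167445 − 0.296358 = -0.463803
e^{−rT} = 0.954667
N(−d₁) = 0.566490,  N(−d₂) = 0.678606
price = K·e^{−rT}·N(−d₂) − S·N(−d₁) = 21.184447 − 16.105311 = 5.079136
[TUV call K=138.03]
σ√T = 0.1432·√2.2362 = 0.214140
d₁ = (ln(S/K) + (r+σ²/2)T) / (σ√T) = (ln(181.19/138.03) + (0.0241+0.1432²/2)·2.2362) / 0.214140 = (0.272075 + 0.076820) / 0.214140 = 1.629285
d₂ = d₁ − σ√T = 1.629285 − 0.214140 = 1.415145
e^{−rT} = 0.947534
N(d₁) = 0.948374,  N(d₂) = 0.921487
price = S·N(d₁) − K·e^{−rT}·N(d₂) = 171.835828 − 120.519558 = 51.316271

price(XYZ put K=32.7) = 5.079136
price(TUV call K=138.03) = 51.316271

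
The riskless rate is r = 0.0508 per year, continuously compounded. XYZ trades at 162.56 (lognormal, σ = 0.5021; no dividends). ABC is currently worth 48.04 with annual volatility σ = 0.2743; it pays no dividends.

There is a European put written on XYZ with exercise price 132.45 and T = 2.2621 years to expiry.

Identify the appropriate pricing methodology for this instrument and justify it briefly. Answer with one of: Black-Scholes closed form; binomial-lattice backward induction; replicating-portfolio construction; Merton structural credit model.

Key observation: the strike-132.45 put on XYZ is European-exercise on a continuously-modelled lognormal underlying, so its value is a single closed-form evaluation.

framework: Black-Scholes closed form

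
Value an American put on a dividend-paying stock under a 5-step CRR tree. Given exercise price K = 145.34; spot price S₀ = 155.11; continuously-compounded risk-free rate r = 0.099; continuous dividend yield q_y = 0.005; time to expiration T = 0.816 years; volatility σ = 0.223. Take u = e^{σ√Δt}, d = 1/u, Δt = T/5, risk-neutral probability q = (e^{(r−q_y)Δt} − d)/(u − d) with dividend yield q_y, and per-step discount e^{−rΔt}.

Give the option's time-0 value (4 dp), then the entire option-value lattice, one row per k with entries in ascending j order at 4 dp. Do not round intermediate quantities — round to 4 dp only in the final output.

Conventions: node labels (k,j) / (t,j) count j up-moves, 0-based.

price = 4.7530
tree:
4.7530
8.8288 1.7292
15.8279 3.6553 0.2853
26.9633 7.6486 0.6637 0.0000
37.1613 15.8039 1.5442 0.0000 0.0000
46.4808 26.9633 3.5925 0.0000 0.0000 0.0000

params: Δt=0.16320 u=1.09427 d=0.91385 q=0.56318 e^(-rΔt)=0.98397
t_5 payoffs: 46.4808 26.9633 3.5925 0.0000 0.0000 0.0000
k=4: node(4,0) S=108.1787 payoff=37.1613 vs cont=34.9202 → 37.1613 [stop]  node(4,1) S=129.5361 payoff=15.8039 vs cont=13.5802 → 15.8039 [stop]  node(4,2) S=155.1100 payoff=0.0000 vs cont=1.5442 → 1.5442 [wait]  node(4,3) S=185.7329 payoff=0.0000 vs cont=0.0000 → 0.0000 [wait]  node(4,4) S=222.4016 payoff=0.0000 vs cont=0.0000 → 0.0000 [wait]
k=3: node(3,0) S=118.3767 payoff=26.9633 vs cont=24.7305 → 26.9633 [stop]  node(3,1) S=141.7475 payoff=3.5925 vs cont=7.6486 → 7.6486 [wait]  node(3,2) S=169.7322 payoff=0.0000 vs cont=0.6637 → 0.6637 [wait]  node(3,3) S=203.2420 payoff=0.0000 vs cont=0.0000 → 0.0000 [wait]
k=2: node(2,0) S=129.5361 payoff=15.8039 vs cont=15.8279 → 15.8279 [wait]  node(2,1) S=155.1100 payoff=0.0000 vs cont=3.6553 → 3.6553 [wait]  node(2,2) S=185.7329 payoff=0.0000 vs cont=0.2853 → 0.2853 [wait]
k=1: node(1,0) S=141.7475 payoff=3.5925 vs cont=8.8288 → 8.8288 [wait]  node(1,1) S=169.7322 payoff=0.0000 vs cont=1.7292 → 1.7292 [wait]
k=0: node(0,0) S=155.1100 payoff=0.0000 vs cont=4.7530 → 4.7530 [wait]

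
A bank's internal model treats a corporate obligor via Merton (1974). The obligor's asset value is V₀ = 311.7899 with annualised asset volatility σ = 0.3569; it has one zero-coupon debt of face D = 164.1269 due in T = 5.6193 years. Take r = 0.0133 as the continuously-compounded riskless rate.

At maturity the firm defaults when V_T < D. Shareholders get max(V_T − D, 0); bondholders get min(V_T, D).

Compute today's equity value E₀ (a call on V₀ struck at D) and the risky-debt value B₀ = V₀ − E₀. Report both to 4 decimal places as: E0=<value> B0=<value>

Equity is a call on the firm's assets struck at D = 164.1269:
d₁ = [ln(V₀/D) + (r + σ²/2)T] / (σ√T)
   = [ln(311.7899/164.1269) + (0.0133 + 0.5·0.3569²)·5.6193] / (0.3569·√5.6193)
   = [0.641690 + 0.432623] / 0.846034 = 1.269823
d₂ = d₁ − σ√T = 1.269823 − 0.846034 = 0.423789
N(d₁) = 0.897926,  N(d₂) = 0.664140,  e^(−rT) = 0.927988
E₀ = V₀·N(d₁) − D·e^(−rT)·N(d₂)
   = 311.7899·0.897926 − 164.1269·0.927988·0.664140 = 178.810590
B₀ = V₀ − E₀ = 311.7899 − 178.810590 = 132.979310

E0=178.8106 B0=132.9793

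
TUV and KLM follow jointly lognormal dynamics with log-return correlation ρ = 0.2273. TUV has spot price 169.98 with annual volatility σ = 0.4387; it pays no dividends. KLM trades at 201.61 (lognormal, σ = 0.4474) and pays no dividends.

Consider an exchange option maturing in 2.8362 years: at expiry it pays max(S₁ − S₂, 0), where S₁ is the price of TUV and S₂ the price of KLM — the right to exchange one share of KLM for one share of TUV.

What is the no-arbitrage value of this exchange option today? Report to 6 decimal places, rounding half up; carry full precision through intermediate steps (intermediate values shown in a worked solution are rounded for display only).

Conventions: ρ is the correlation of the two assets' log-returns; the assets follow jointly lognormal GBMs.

exchange price = 51.593424

σ_eff = √(σ₁² + σ₂² − 2ρσ₁σ₂) = √(0.4387² + 0.4474² − 2·0.2273·0.4387·0.4474) = 0.550816
d₁ = (ln(S₁/S₂) + (q₂ − q₁ + σ_eff²/2)T) / (σ_eff√T) = (ln(169.98/201.61) + (0.0 − 0.0 + 0.151699)·2.8362) / 0.927630 = 0.279847
d₂ = d₁ − σ_eff√T = 0.279847 − 0.927630 = -0.647783
N(d₁) = 0.610203,  N(d₂) = 0.258563
V = S₁·e^{−q₁T}·N(d₁) − S₂·e^{−q₂T}·N(d₂) = 103.722230 − 52.128805 = 51.593424
Key observation: r never enters — measured in units of KLM, the claim is a call on S₁/S₂ struck at 1, so only the dividend yields and σ_eff matter.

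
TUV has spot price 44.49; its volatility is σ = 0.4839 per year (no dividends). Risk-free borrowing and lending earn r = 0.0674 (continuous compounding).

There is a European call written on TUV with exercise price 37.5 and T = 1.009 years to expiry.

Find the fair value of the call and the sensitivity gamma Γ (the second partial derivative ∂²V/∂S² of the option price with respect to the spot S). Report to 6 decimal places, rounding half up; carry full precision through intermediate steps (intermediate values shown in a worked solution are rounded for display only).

σ√T = 0.4839·√1.009 = 0.486073
d₁ = (ln(S/K) + (r+σ²/2)T) / (σ√T) = (ln(44.49/37.5) + (0.0674+0.4839²/2)·1.009) / 0.486073 = (0.170924 + 0.186140) / 0.486073 = 0.734589
d₂ = d₁ − σ√T = 0.734589 − 0.486073 = 0.248516
e^{−rT} = 0.934254
N(d₁) = 0.768705,  N(d₂) = 0.598132
Call price V = S·N(d₁) − K·e^{−rT}·N(d₂) = 34.199683 − 20.955290 = 13.244393
φ(d₁) = (1/√(2π))·e^{−d₁²/2} = 0.304602
Γ = φ(d₁) / (S·σ·√T) = 0.014085

price = 13.244393
Γ = 0.014085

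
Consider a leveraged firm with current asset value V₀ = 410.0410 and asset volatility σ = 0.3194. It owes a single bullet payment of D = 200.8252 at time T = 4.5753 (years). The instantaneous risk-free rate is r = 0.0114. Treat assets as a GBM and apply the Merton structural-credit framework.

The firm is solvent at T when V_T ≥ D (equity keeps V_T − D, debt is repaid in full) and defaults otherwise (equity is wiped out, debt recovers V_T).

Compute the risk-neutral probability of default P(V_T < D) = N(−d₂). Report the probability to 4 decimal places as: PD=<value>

Apply the equity-as-call identities (strike 200.8252, horizon 4.5753 years):
d₁ = [ln(V₀/D) + (r + σ²/2)T] / (σ√T)
   = [ln(410.0410/200.8252) + (0.0114 + 0.5·0.3194²)·4.5753] / (0.3194·√4.5753)
   = [0.713822 + 0.285536] / 0.683195 = 1.462772
d₂ = d₁ − σ√T = 1.462772 − 0.683195 = 0.779577
risk-neutral PD = N(−d₂) = N(-0.779577) = 0.217820

PD=0.2178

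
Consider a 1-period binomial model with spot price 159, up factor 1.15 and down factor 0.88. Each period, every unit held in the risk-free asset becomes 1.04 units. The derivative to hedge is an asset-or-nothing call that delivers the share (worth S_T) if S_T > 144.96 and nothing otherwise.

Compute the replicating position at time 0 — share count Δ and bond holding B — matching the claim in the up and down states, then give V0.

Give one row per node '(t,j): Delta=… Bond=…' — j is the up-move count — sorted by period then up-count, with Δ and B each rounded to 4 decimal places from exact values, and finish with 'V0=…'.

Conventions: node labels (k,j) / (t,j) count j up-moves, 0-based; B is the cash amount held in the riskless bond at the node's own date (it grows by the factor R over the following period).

Arbitrage-free pricing uses the up-move probability p* = (R−d)/(u−d) = 0.5926, discounting each step at R = 1.04.
Expiry values: V(1,0)=0.0000, V(1,1)=182.8500
(0,0): S=159.0000. Δ = (V_up−V_dn)/(S_up−S_dn) = (182.8500−0.0000)/(182.8500−139.9200) = 4.2593. V = [p*·182.8500 + (1−p*)·0.0000]/1.04 = 104.1880. B = V − Δ·S = -573.0342.
Sanity check at the root: Δ(0,0)·S0 + B(0,0) reproduces V0 = 104.1880.

(0,0): Delta=4.2593 Bond=-573.0342
V0=104.1880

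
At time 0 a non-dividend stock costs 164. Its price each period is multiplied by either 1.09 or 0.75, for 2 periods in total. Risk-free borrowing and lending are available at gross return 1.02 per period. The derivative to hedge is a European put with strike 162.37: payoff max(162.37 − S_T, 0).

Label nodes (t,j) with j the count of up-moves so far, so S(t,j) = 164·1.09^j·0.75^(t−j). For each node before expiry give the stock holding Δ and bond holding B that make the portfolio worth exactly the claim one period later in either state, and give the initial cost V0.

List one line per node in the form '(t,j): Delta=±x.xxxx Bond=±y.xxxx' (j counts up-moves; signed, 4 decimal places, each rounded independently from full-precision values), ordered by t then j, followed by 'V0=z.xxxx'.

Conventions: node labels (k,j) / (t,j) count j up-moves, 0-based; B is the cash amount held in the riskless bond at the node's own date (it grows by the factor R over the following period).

(0,0): Delta=-0.5465 Bond=101.3808
(1,0): Delta=-1.0000 Bond=159.1863
(1,1): Delta=-0.4656 Bond=88.9475
V0=11.7513

Risk-neutral probability p* = (R−d)/(u−d) = (1.02−0.75)/(1.09−0.75) = 0.7941.
Terminal payoffs: V(2,0)=70.1200, V(2,1)=28.3000, V(2,2)=0.0000
  t=1,j=0: stock 123.0000 → up 134.0700 (V=28.3000), down 92.2500 (V=70.1200). Price 36.1863; hedge Δ=-1.0000, bond B=159.1863.
  t=1,j=1: stock 178.7600 → up 194.8484 (V=0.0000), down 134.0700 (V=28.3000). Price 5.7122; hedge Δ=-0.4656, bond B=88.9475.
  t=0,j=0: stock 164.0000 → up 178.7600 (V=5.7122), down 123.0000 (V=36.1863). Price 11.7513; hedge Δ=-0.5465, bond B=101.3808.
Sanity check at the root: Δ(0,0)·S0 + B(0,0) reproduces V0 = 11.7513.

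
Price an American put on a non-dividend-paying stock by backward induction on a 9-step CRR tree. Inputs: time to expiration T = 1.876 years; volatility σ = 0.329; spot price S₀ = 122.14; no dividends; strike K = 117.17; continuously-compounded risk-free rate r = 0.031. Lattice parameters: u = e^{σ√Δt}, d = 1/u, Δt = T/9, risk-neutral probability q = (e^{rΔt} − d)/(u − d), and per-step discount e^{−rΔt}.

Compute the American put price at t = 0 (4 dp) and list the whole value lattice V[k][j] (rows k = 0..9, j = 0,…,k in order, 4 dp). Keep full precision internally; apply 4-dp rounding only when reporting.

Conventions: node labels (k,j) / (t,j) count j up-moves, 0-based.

Δt=0.20844  u=1.16208  d=0.86053  q=0.48402  discount=0.99356
step 9 (expiry): payoffs max(K−S,0) = 85.5654 74.4906 59.5349 39.3385 12.0649 0.0000 0.0000 0.0000 0.0000 0.0000
k=8: (k=8,j=0): S=36.7269, K−S=80.4431, hold=79.6884 ⇒ V=80.4431 exercise | (k=8,j=1): S=49.5967, K−S=67.5733, hold=66.8186 ⇒ V=67.5733 exercise | (k=8,j=2): S=66.9763, K−S=50.1937, hold=49.4390 ⇒ V=50.1937 exercise | (k=8,j=3): S=90.4460, K−S=26.7240, hold=25.9693 ⇒ V=26.7240 exercise | (k=8,j=4): S=122.1400, K−S=0.0000, hold=6.1852 ⇒ V=6.1852 continue | (k=8,j=5): S=164.9401, K−S=0.0000, hold=0.0000 ⇒ V=0.0000 continue | (k=8,j=6): S=222.7382, K−S=0.0000, hold=0.0000 ⇒ V=0.0000 continue | (k=8,j=7): S=300.7898, K−S=0.0000, hold=0.0000 ⇒ V=0.0000 continue | (k=8,j=8): S=406.1922, K−S=0.0000, hold=0.0000 ⇒ V=0.0000 continue
k=7: (k=7,j=0): S=42.6794, K−S=74.4906, hold=73.7359 ⇒ V=74.4906 exercise | (k=7,j=1): S=57.6351, K−S=59.5349, hold=58.7802 ⇒ V=59.5349 exercise | (k=7,j=2): S=77.8315, K−S=39.3385, hold=38.5838 ⇒ V=39.3385 exercise | (k=7,j=3): S=105.1051, K−S=12.0649, hold=16.6748 ⇒ V=16.6748 continue | (k=7,j=4): S=141.9359, K−S=0.0000, hold=3.1709 ⇒ V=3.1709 continue | (k=7,j=5): S=191.6728, K−S=0.0000, hold=0.0000 ⇒ V=0.0000 continue | (k=7,j=6): S=258.8385, K−S=0.0000, hold=0.0000 ⇒ V=0.0000 continue | (k=7,j=7): S=349.5404, K−S=0.0000, hold=0.0000 ⇒ V=0.0000 continue
k=6: (k=6,j=0): S=49.5967, K−S=67.5733, hold=66.8186 ⇒ V=67.5733 exercise | (k=6,j=1): S=66.9763, K−S=50.1937, hold=49.4390 ⇒ V=50.1937 exercise | (k=6,j=2): S=90.4460, K−S=26.7240, hold=28.1862 ⇒ V=28.1862 continue | (k=6,j=3): S=122.1400, K−S=0.0000, hold=10.0734 ⇒ V=10.0734 continue | (k=6,j=4): S=164.9401, K−S=0.0000, hold=1.6256 ⇒ V=1.6256 continue | (k=6,j=5): S=222.7382, K−S=0.0000, hold=0.0000 ⇒ V=0.0000 continue | (k=6,j=6): S=300.7898, K−S=0.0000, hold=0.0000 ⇒ V=0.0000 continue
k=5: (k=5,j=0): S=57.6351, K−S=59.5349, hold=58.7802 ⇒ V=59.5349 exercise | (k=5,j=1): S=77.8315, K−S=39.3385, hold=39.2870 ⇒ V=39.3385 exercise | (k=5,j=2): S=105.1051, K−S=12.0649, hold=19.2942 ⇒ V=19.2942 continue | (k=5,j=3): S=141.9359, K−S=0.0000, hold=5.9460 ⇒ V=5.9460 continue | (k=5,j=4): S=191.6728, K−S=0.0000, hold=0.8334 ⇒ V=0.8334 continue | (k=5,j=5): S=258.8385, K−S=0.0000, hold=0.0000 ⇒ V=0.0000 continue
k=4: (k=4,j=0): S=66.9763, K−S=50.1937, hold=49.4390 ⇒ V=50.1937 exercise | (k=4,j=1): S=90.4460, K−S=26.7240, hold=29.4458 ⇒ V=29.4458 continue | (k=4,j=2): S=122.1400, K−S=0.0000, hold=12.7508 ⇒ V=12.7508 continue | (k=4,j=3): S=164.9401, K−S=0.0000, hold=3.4490 ⇒ V=3.4490 continue | (k=4,j=4): S=222.7382, K−S=0.0000, hold=0.4272 ⇒ V=0.4272 continue
k=3: (k=3,j=0): S=77.8315, K−S=39.3385, hold=39.8928 ⇒ V=39.8928 continue | (k=3,j=1): S=105.1051, K−S=12.0649, hold=21.2275 ⇒ V=21.2275 continue | (k=3,j=2): S=141.9359, K−S=0.0000, hold=8.1954 ⇒ V=8.1954 continue | (k=3,j=3): S=191.6728, K−S=0.0000, hold=1.9736 ⇒ V=1.9736 continue
k=2: (k=2,j=0): S=90.4460, K−S=26.7240, hold=30.6597 ⇒ V=30.6597 continue | (k=2,j=1): S=122.1400, K−S=0.0000, hold=14.8237 ⇒ V=14.8237 continue | (k=2,j=2): S=164.9401, K−S=0.0000, hold=5.1506 ⇒ V=5.1506 continue
k=1: (k=1,j=0): S=105.1051, K−S=12.0649, hold=22.8467 ⇒ V=22.8467 continue | (k=1,j=1): S=141.9359, K−S=0.0000, hold=10.0764 ⇒ V=10.0764 continue
k=0: (k=0,j=0): S=122.1400, K−S=0.0000, hold=16.5583 ⇒ V=16.5583 continue

price = 16.5583
tree:
16.5583
22.8467 10.0764
30.6597 14.8237 5.1506
39.8928 21.2275 8.1954 1.9736
50.1937 29.4458 12.7508 3.4490 0.4272
59.5349 39.3385 19.2942 5.9460 0.8334 0.0000
67.5733 50.1937 28.1862 10.0734 1.6256 0.0000 0.0000
74.4906 59.5349 39.3385 16.6748 3.1709 0.0000 0.0000 0.0000
80.4431 67.5733 50.1937 26.7240 6.1852 0.0000 0.0000 0.0000 0.0000
85.5654 74.4906 59.5349 39.3385 12.0649 0.0000 0.0000 0.0000 0.0000 0.0000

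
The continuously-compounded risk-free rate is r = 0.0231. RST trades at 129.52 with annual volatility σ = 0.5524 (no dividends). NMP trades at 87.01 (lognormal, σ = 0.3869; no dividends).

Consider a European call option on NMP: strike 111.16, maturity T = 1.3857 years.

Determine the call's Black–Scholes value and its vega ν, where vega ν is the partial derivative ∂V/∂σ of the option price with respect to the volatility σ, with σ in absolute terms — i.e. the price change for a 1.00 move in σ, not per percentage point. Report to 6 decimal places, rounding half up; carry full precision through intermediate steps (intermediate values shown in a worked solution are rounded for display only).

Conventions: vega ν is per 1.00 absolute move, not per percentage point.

price = 9.050599
ν = 39.703148

σ√T = 0.3869·√1.3857 = 0.455442
d₁ = (ln(S/K) + (r+σ²/2)T) / (σ√T) = (ln(87.01/111.16) + (0.0231+0.3869²/2)·1.3857) / 0.455442 = (-0.244948 + 0.135724) / 0.455442 = -0.239820
d₂ = d₁ − σ√T = -0.239820 − 0.455442 = -0.695262
e^{−rT} = 0.968497
N(d₁) = 0.405235,  N(d₂) = 0.243446
Call price V = S·N(d₁) − K·e^{−rT}·N(d₂) = 35.259497 − 26.208898 = 9.050599
φ(d₁) = (1/√(2π))·e^{−d₁²/2} = 0.387633
ν = S·φ(d₁)·√T = 39.703148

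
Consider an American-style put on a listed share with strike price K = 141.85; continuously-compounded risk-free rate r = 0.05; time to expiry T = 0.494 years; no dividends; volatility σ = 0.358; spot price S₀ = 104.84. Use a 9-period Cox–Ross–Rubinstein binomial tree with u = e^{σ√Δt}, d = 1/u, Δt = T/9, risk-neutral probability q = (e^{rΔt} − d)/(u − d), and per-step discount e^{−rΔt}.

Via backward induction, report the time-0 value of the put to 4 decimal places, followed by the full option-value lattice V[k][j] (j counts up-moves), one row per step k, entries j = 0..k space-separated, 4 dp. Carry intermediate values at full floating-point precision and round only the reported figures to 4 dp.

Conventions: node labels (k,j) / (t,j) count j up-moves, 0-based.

params: Δt=0.05489 u=1.08749 d=0.91955 q=0.49541 e^(-rΔt)=0.99726
t_9 payoffs: 92.5673 83.5664 72.9217 60.3328 45.4446 27.8374 7.0144 0.0000 0.0000 0.0000
k=8: node(8,0) S=53.5945 payoff=88.2555 vs cont=87.8667 → 88.2555 [stop]  node(8,1) S=63.3829 payoff=78.4671 vs cont=78.0784 → 78.4671 [stop]  node(8,2) S=74.9590 payoff=66.8910 vs cont=66.5023 → 66.8910 [stop]  node(8,3) S=88.6493 payoff=53.2007 vs cont=52.8119 → 53.2007 [stop]  node(8,4) S=104.8400 payoff=37.0100 vs cont=36.6212 → 37.0100 [stop]  node(8,5) S=123.9877 payoff=17.8623 vs cont=17.4735 → 17.8623 [stop]  node(8,6) S=146.6325 payoff=0.0000 vs cont=3.5297 → 3.5297 [wait]  node(8,7) S=173.4132 payoff=0.0000 vs cont=0.0000 → 0.0000 [wait]  node(8,8) S=205.0849 payoff=0.0000 vs cont=0.0000 → 0.0000 [wait]
k=7: node(7,0) S=58.2836 payoff=83.5664 vs cont=83.1777 → 83.5664 [stop]  node(7,1) S=68.9283 payoff=72.9217 vs cont=72.5329 → 72.9217 [stop]  node(7,2) S=81.5172 payoff=60.3328 vs cont=59.9440 → 60.3328 [stop]  node(7,3) S=96.4054 payoff=45.4446 vs cont=45.0559 → 45.4446 [stop]  node(7,4) S=114.0126 payoff=27.8374 vs cont=27.4486 → 27.8374 [stop]  node(7,5) S=134.8356 payoff=7.0144 vs cont=10.7323 → 10.7323 [wait]  node(7,6) S=159.4616 payoff=0.0000 vs cont=1.7762 → 1.7762 [wait]  node(7,7) S=188.5853 payoff=0.0000 vs cont=0.0000 → 0.0000 [wait]
k=6: node(6,0) S=63.3829 payoff=78.4671 vs cont=78.0784 → 78.4671 [stop]  node(6,1) S=74.9590 payoff=66.8910 vs cont=66.5023 → 66.8910 [stop]  node(6,2) S=88.6493 payoff=53.2007 vs cont=52.8119 → 53.2007 [stop]  node(6,3) S=104.8400 payoff=37.0100 vs cont=36.6212 → 37.0100 [stop]  node(6,4) S=123.9877 payoff=17.8623 vs cont=19.3103 → 19.3103 [wait]  node(6,5) S=146.6325 payoff=0.0000 vs cont=6.2781 → 6.2781 [wait]  node(6,6) S=173.4132 payoff=0.0000 vs cont=0.8938 → 0.8938 [wait]
k=5: node(5,0) S=68.9283 payoff=72.9217 vs cont=72.5329 → 72.9217 [stop]  node(5,1) S=81.5172 payoff=60.3328 vs cont=59.9440 → 60.3328 [stop]  node(5,2) S=96.4054 payoff=45.4446 vs cont=45.0559 → 45.4446 [stop]  node(5,3) S=114.0126 payoff=27.8374 vs cont=28.1641 → 28.1641 [wait]  node(5,4) S=134.8356 payoff=7.0144 vs cont=12.8189 → 12.8189 [wait]  node(5,5) S=159.4616 payoff=0.0000 vs cont=3.6008 → 3.6008 [wait]
k=4: node(4,0) S=74.9590 payoff=66.8910 vs cont=66.5023 → 66.8910 [stop]  node(4,1) S=88.6493 payoff=53.2007 vs cont=52.8119 → 53.2007 [stop]  node(4,2) S=104.8400 payoff=37.0100 vs cont=36.7826 → 37.0100 [stop]  node(4,3) S=123.9877 payoff=17.8623 vs cont=20.5056 → 20.5056 [wait]  node(4,4) S=146.6325 payoff=0.0000 vs cont=8.2295 → 8.2295 [wait]
k=3: node(3,0) S=81.5172 payoff=60.3328 vs cont=59.9440 → 60.3328 [stop]  node(3,1) S=96.4054 payoff=45.4446 vs cont=45.0559 → 45.4446 [stop]  node(3,2) S=114.0126 payoff=27.8374 vs cont=28.7546 → 28.7546 [wait]  node(3,3) S=134.8356 payoff=7.0144 vs cont=14.3844 → 14.3844 [wait]
k=2: node(2,0) S=88.6493 payoff=53.2007 vs cont=52.8119 → 53.2007 [stop]  node(2,1) S=104.8400 payoff=37.0100 vs cont=37.0744 → 37.0744 [wait]  node(2,2) S=123.9877 payoff=17.8623 vs cont=21.5762 → 21.5762 [wait]
k=1: node(1,0) S=96.4054 payoff=45.4446 vs cont=45.0877 → 45.4446 [stop]  node(1,1) S=114.0126 payoff=27.8374 vs cont=29.3159 → 29.3159 [wait]
k=0: node(0,0) S=104.8400 payoff=37.0100 vs cont=37.3517 → 37.3517 [wait]

price = 37.3517
tree:
37.3517
45.4446 29.3159
53.2007 37.0744 21.5762
60.3328 45.4446 28.7546 14.3844
66.8910 53.2007 37.0100 20.5056 8.2295
72.9217 60.3328 45.4446 28.1641 12.8189 3.6008
78.4671 66.8910 53.2007 37.0100 19.3103 6.2781 0.8938
83.5664 72.9217 60.3328 45.4446 27.8374 10.7323 1.7762 0.0000
88.2555 78.4671 66.8910 53.2007 37.0100 17.8623 3.5297 0.0000 0.0000
92.5673 83.5664 72.9217 60.3328 45.4446 27.8374 7.0144 0.0000 0.0000 0.0000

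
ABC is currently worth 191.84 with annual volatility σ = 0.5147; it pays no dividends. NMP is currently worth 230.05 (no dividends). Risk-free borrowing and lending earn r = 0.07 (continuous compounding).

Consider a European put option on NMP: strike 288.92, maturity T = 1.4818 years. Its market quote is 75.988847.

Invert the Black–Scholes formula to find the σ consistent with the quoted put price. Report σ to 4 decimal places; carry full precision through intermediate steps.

At σ = 0.5087 the Black–Scholes value reproduces the quote:
σ√T = 0.5087·√1.4818 = 0.619236
d₁ = (ln(S/K) + (r+σ²/2)T) / (σ√T) = (ln(230.05/288.92) + (0.07+0.5087²/2)·1.4818) / 0.619236 = (-0.227853 + 0.295453) / 0.619236 = 0.109166
d₂ = d₁ − σ√T = 0.109166 − 0.619236 = -0.510070
e^{−rT} = 0.901472
N(−d₁) = 0.456535,  N(−d₂) = 0.694999
V = K·e^{−rT}·N(−d₂) − S·N(−d₁) = 181.014792 − 105.025945 = 75.988847 (equal to the quote); since ∂V/∂σ > 0 for all σ, the implied volatility is unique

sigma = 0.5087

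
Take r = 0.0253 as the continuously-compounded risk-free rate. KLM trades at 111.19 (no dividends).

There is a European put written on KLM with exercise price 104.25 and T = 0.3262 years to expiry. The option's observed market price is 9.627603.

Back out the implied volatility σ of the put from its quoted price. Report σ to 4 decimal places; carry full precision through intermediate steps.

At σ = 0.5407 the Black–Scholes value reproduces the quote:
σ√T = 0.5407·√0.3262 = 0.308815
d₁ = (ln(S/K) + (r+σ²/2)T) / (σ√T) = (ln(111.19/104.25) + (0.0253+0.5407²/2)·0.3262) / 0.308815 = (0.064449 + 0.055936) / 0.308815 = 0.389828
d₂ = d₁ − σ√T = 0.389828 − 0.308815 = 0.081013
e^{−rT} = 0.991781
N(−d₁) = 0.348332,  N(−d₂) = 0.467716
V = K·e^{−rT}·N(−d₂) − S·N(−d₁) = 48.358614 − 38.731011 = 9.627603 (equal to the quote); since ∂V/∂σ > 0 for all σ, the implied volatility is unique

sigma = 0.5407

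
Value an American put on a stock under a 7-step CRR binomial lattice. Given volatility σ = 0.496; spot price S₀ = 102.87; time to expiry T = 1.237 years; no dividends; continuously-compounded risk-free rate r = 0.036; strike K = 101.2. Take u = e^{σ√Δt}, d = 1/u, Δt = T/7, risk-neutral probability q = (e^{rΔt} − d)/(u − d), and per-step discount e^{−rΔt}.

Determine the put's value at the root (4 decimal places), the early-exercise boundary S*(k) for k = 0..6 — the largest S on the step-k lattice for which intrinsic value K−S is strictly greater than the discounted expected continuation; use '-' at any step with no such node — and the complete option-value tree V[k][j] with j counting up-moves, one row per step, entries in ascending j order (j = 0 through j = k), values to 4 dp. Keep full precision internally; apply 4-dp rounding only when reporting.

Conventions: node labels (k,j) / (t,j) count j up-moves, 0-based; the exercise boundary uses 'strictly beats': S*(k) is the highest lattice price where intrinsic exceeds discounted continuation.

params: Δt=0.17671 u=1.23184 d=0.81180 q=0.46326 e^(-rΔt)=0.99366
t_7 payoffs: 77.2988 64.9319 46.1661 17.6905 0.0000 0.0000 0.0000 0.0000
t_6: node(6,0) S=29.4423 payoff=71.7577 vs cont=71.1159 → 71.7577 [stop]  node(6,1) S=44.6763 payoff=56.5237 vs cont=55.8819 → 56.5237 [stop]  node(6,2) S=67.7927 payoff=33.4073 vs cont=32.7655 → 33.4073 [stop]  node(6,3) S=102.8700 payoff=0.0000 vs cont=9.4351 → 9.4351 [wait]  node(6,4) S=156.0969 payoff=0.0000 vs cont=0.0000 → 0.0000 [wait]  node(6,5) S=236.8645 payoff=0.0000 vs cont=0.0000 → 0.0000 [wait]  node(6,6) S=359.4227 payoff=0.0000 vs cont=0.0000 → 0.0000 [wait]  ⇒ S*(6)=67.7927
t_5: node(5,0) S=36.2681 payoff=64.9319 vs cont=64.2901 → 64.9319 [stop]  node(5,1) S=55.0339 payoff=46.1661 vs cont=45.5243 → 46.1661 [stop]  node(5,2) S=83.5095 payoff=17.6905 vs cont=22.1606 → 22.1606 [wait]  node(5,3) S=126.7189 payoff=0.0000 vs cont=5.0321 → 5.0321 [wait]  node(5,4) S=192.2857 payoff=0.0000 vs cont=0.0000 → 0.0000 [wait]  node(5,5) S=291.7781 payoff=0.0000 vs cont=0.0000 → 0.0000 [wait]  ⇒ S*(5)=55.0339
t_4: node(4,0) S=44.6763 payoff=56.5237 vs cont=55.8819 → 56.5237 [stop]  node(4,1) S=67.7927 payoff=33.4073 vs cont=34.8232 → 34.8232 [wait]  node(4,2) S=102.8700 payoff=0.0000 vs cont=14.1355 → 14.1355 [wait]  node(4,3) S=156.0969 payoff=0.0000 vs cont=2.6838 → 2.6838 [wait]  node(4,4) S=236.8645 payoff=0.0000 vs cont=0.0000 → 0.0000 [wait]  ⇒ S*(4)=44.6763
t_3: node(3,0) S=55.0339 payoff=46.1661 vs cont=46.1761 → 46.1761 [wait]  node(3,1) S=83.5095 payoff=17.6905 vs cont=25.0794 → 25.0794 [wait]  node(3,2) S=126.7189 payoff=0.0000 vs cont=8.7745 → 8.7745 [wait]  node(3,3) S=192.2857 payoff=0.0000 vs cont=1.4314 → 1.4314 [wait]  ⇒ S*(3)=-
t_2: node(2,0) S=67.7927 payoff=33.4073 vs cont=36.1721 → 36.1721 [wait]  node(2,1) S=102.8700 payoff=0.0000 vs cont=17.4149 → 17.4149 [wait]  node(2,2) S=156.0969 payoff=0.0000 vs cont=5.3387 → 5.3387 [wait]  ⇒ S*(2)=-
t_1: node(1,0) S=83.5095 payoff=17.6905 vs cont=27.3085 → 27.3085 [wait]  node(1,1) S=126.7189 payoff=0.0000 vs cont=11.7456 → 11.7456 [wait]  ⇒ S*(1)=-
t_0: node(0,0) S=102.8700 payoff=0.0000 vs cont=19.9714 → 19.9714 [wait]  ⇒ S*(0)=-

price = 19.9714
boundary = - - - - 44.6763 55.0339 67.7927
tree:
19.9714
27.3085 11.7456
36.1721 17.4149 5.3387
46.1761 25.0794 8.7745 1.4314
56.5237 34.8232 14.1355 2.6838 0.0000
64.9319 46.1661 22.1606 5.0321 0.0000 0.0000
71.7577 56.5237 33.4073 9.4351 0.0000 0.0000 0.0000
77.2988 64.9319 46.1661 17.6905 0.0000 0.0000 0.0000 0.0000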